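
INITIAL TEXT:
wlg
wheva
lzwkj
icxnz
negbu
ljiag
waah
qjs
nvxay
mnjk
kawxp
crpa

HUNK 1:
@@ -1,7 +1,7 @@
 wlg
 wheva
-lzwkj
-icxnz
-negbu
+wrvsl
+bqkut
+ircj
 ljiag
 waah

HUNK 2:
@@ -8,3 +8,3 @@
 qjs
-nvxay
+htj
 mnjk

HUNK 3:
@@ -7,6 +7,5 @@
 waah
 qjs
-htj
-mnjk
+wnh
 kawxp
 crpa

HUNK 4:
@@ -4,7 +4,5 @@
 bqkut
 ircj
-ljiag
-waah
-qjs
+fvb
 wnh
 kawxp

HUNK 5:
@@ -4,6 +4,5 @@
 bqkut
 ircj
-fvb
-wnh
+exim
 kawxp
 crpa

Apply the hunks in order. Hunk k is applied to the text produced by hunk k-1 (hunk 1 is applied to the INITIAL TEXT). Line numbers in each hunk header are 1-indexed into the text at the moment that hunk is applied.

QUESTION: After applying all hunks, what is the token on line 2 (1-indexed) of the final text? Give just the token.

Answer: wheva

Derivation:
Hunk 1: at line 1 remove [lzwkj,icxnz,negbu] add [wrvsl,bqkut,ircj] -> 12 lines: wlg wheva wrvsl bqkut ircj ljiag waah qjs nvxay mnjk kawxp crpa
Hunk 2: at line 8 remove [nvxay] add [htj] -> 12 lines: wlg wheva wrvsl bqkut ircj ljiag waah qjs htj mnjk kawxp crpa
Hunk 3: at line 7 remove [htj,mnjk] add [wnh] -> 11 lines: wlg wheva wrvsl bqkut ircj ljiag waah qjs wnh kawxp crpa
Hunk 4: at line 4 remove [ljiag,waah,qjs] add [fvb] -> 9 lines: wlg wheva wrvsl bqkut ircj fvb wnh kawxp crpa
Hunk 5: at line 4 remove [fvb,wnh] add [exim] -> 8 lines: wlg wheva wrvsl bqkut ircj exim kawxp crpa
Final line 2: wheva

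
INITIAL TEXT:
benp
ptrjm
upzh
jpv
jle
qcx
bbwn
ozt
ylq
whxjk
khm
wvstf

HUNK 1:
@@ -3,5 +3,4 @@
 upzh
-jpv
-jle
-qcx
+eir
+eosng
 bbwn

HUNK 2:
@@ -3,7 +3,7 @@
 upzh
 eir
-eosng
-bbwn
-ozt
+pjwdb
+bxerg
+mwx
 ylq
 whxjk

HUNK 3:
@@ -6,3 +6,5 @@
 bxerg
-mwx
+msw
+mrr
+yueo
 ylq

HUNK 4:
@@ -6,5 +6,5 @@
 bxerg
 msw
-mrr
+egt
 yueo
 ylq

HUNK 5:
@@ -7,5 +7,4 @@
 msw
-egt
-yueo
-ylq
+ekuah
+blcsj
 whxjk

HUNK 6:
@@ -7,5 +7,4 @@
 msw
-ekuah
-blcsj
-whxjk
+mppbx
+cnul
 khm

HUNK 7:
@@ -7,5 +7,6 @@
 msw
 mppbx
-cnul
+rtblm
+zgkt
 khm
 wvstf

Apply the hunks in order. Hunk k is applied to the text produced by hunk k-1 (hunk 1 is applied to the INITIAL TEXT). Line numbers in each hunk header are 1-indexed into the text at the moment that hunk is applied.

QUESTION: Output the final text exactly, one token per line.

Answer: benp
ptrjm
upzh
eir
pjwdb
bxerg
msw
mppbx
rtblm
zgkt
khm
wvstf

Derivation:
Hunk 1: at line 3 remove [jpv,jle,qcx] add [eir,eosng] -> 11 lines: benp ptrjm upzh eir eosng bbwn ozt ylq whxjk khm wvstf
Hunk 2: at line 3 remove [eosng,bbwn,ozt] add [pjwdb,bxerg,mwx] -> 11 lines: benp ptrjm upzh eir pjwdb bxerg mwx ylq whxjk khm wvstf
Hunk 3: at line 6 remove [mwx] add [msw,mrr,yueo] -> 13 lines: benp ptrjm upzh eir pjwdb bxerg msw mrr yueo ylq whxjk khm wvstf
Hunk 4: at line 6 remove [mrr] add [egt] -> 13 lines: benp ptrjm upzh eir pjwdb bxerg msw egt yueo ylq whxjk khm wvstf
Hunk 5: at line 7 remove [egt,yueo,ylq] add [ekuah,blcsj] -> 12 lines: benp ptrjm upzh eir pjwdb bxerg msw ekuah blcsj whxjk khm wvstf
Hunk 6: at line 7 remove [ekuah,blcsj,whxjk] add [mppbx,cnul] -> 11 lines: benp ptrjm upzh eir pjwdb bxerg msw mppbx cnul khm wvstf
Hunk 7: at line 7 remove [cnul] add [rtblm,zgkt] -> 12 lines: benp ptrjm upzh eir pjwdb bxerg msw mppbx rtblm zgkt khm wvstf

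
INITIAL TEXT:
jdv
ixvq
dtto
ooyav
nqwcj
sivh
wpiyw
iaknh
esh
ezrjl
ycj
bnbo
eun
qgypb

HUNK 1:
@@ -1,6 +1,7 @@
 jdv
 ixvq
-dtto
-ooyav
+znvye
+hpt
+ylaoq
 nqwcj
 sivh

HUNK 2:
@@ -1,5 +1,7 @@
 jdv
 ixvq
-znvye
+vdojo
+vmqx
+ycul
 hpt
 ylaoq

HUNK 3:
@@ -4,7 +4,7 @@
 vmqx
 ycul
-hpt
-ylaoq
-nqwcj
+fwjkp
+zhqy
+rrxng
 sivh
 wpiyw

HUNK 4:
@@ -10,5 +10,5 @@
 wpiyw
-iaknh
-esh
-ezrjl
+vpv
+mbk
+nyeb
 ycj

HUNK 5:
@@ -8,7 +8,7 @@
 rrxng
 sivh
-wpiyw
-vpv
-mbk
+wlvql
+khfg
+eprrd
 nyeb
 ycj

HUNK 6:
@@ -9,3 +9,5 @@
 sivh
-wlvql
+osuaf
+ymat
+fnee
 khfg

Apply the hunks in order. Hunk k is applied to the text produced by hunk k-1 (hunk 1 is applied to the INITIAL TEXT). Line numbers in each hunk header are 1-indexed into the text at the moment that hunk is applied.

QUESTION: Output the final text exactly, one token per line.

Hunk 1: at line 1 remove [dtto,ooyav] add [znvye,hpt,ylaoq] -> 15 lines: jdv ixvq znvye hpt ylaoq nqwcj sivh wpiyw iaknh esh ezrjl ycj bnbo eun qgypb
Hunk 2: at line 1 remove [znvye] add [vdojo,vmqx,ycul] -> 17 lines: jdv ixvq vdojo vmqx ycul hpt ylaoq nqwcj sivh wpiyw iaknh esh ezrjl ycj bnbo eun qgypb
Hunk 3: at line 4 remove [hpt,ylaoq,nqwcj] add [fwjkp,zhqy,rrxng] -> 17 lines: jdv ixvq vdojo vmqx ycul fwjkp zhqy rrxng sivh wpiyw iaknh esh ezrjl ycj bnbo eun qgypb
Hunk 4: at line 10 remove [iaknh,esh,ezrjl] add [vpv,mbk,nyeb] -> 17 lines: jdv ixvq vdojo vmqx ycul fwjkp zhqy rrxng sivh wpiyw vpv mbk nyeb ycj bnbo eun qgypb
Hunk 5: at line 8 remove [wpiyw,vpv,mbk] add [wlvql,khfg,eprrd] -> 17 lines: jdv ixvq vdojo vmqx ycul fwjkp zhqy rrxng sivh wlvql khfg eprrd nyeb ycj bnbo eun qgypb
Hunk 6: at line 9 remove [wlvql] add [osuaf,ymat,fnee] -> 19 lines: jdv ixvq vdojo vmqx ycul fwjkp zhqy rrxng sivh osuaf ymat fnee khfg eprrd nyeb ycj bnbo eun qgypb

Answer: jdv
ixvq
vdojo
vmqx
ycul
fwjkp
zhqy
rrxng
sivh
osuaf
ymat
fnee
khfg
eprrd
nyeb
ycj
bnbo
eun
qgypb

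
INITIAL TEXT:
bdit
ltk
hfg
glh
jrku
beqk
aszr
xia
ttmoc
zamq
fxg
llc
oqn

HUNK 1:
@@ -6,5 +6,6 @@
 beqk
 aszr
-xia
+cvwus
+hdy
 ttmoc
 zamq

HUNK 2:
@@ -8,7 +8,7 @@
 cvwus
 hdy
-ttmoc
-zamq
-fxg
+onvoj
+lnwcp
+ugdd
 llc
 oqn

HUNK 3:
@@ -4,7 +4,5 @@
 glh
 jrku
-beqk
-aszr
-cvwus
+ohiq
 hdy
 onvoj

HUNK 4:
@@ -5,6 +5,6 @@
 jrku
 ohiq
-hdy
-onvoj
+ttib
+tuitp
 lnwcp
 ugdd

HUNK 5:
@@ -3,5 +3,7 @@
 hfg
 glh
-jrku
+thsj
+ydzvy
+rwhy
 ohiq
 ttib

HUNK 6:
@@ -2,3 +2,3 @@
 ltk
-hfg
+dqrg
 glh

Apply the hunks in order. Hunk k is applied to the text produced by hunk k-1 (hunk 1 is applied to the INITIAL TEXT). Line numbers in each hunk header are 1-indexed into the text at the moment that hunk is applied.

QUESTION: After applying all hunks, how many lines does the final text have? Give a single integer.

Answer: 14

Derivation:
Hunk 1: at line 6 remove [xia] add [cvwus,hdy] -> 14 lines: bdit ltk hfg glh jrku beqk aszr cvwus hdy ttmoc zamq fxg llc oqn
Hunk 2: at line 8 remove [ttmoc,zamq,fxg] add [onvoj,lnwcp,ugdd] -> 14 lines: bdit ltk hfg glh jrku beqk aszr cvwus hdy onvoj lnwcp ugdd llc oqn
Hunk 3: at line 4 remove [beqk,aszr,cvwus] add [ohiq] -> 12 lines: bdit ltk hfg glh jrku ohiq hdy onvoj lnwcp ugdd llc oqn
Hunk 4: at line 5 remove [hdy,onvoj] add [ttib,tuitp] -> 12 lines: bdit ltk hfg glh jrku ohiq ttib tuitp lnwcp ugdd llc oqn
Hunk 5: at line 3 remove [jrku] add [thsj,ydzvy,rwhy] -> 14 lines: bdit ltk hfg glh thsj ydzvy rwhy ohiq ttib tuitp lnwcp ugdd llc oqn
Hunk 6: at line 2 remove [hfg] add [dqrg] -> 14 lines: bdit ltk dqrg glh thsj ydzvy rwhy ohiq ttib tuitp lnwcp ugdd llc oqn
Final line count: 14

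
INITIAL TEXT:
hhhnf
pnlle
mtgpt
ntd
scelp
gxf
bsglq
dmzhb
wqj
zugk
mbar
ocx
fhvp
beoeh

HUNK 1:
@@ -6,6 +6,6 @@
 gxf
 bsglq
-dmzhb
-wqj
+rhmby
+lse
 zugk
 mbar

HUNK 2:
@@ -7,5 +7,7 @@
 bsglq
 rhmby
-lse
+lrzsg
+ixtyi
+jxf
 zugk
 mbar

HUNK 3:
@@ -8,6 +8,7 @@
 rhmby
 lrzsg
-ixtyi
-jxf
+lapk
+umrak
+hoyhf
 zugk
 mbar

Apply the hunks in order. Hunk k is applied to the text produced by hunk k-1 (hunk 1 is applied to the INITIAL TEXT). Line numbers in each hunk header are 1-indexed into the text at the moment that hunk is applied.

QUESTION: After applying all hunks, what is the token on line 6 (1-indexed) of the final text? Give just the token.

Hunk 1: at line 6 remove [dmzhb,wqj] add [rhmby,lse] -> 14 lines: hhhnf pnlle mtgpt ntd scelp gxf bsglq rhmby lse zugk mbar ocx fhvp beoeh
Hunk 2: at line 7 remove [lse] add [lrzsg,ixtyi,jxf] -> 16 lines: hhhnf pnlle mtgpt ntd scelp gxf bsglq rhmby lrzsg ixtyi jxf zugk mbar ocx fhvp beoeh
Hunk 3: at line 8 remove [ixtyi,jxf] add [lapk,umrak,hoyhf] -> 17 lines: hhhnf pnlle mtgpt ntd scelp gxf bsglq rhmby lrzsg lapk umrak hoyhf zugk mbar ocx fhvp beoeh
Final line 6: gxf

Answer: gxf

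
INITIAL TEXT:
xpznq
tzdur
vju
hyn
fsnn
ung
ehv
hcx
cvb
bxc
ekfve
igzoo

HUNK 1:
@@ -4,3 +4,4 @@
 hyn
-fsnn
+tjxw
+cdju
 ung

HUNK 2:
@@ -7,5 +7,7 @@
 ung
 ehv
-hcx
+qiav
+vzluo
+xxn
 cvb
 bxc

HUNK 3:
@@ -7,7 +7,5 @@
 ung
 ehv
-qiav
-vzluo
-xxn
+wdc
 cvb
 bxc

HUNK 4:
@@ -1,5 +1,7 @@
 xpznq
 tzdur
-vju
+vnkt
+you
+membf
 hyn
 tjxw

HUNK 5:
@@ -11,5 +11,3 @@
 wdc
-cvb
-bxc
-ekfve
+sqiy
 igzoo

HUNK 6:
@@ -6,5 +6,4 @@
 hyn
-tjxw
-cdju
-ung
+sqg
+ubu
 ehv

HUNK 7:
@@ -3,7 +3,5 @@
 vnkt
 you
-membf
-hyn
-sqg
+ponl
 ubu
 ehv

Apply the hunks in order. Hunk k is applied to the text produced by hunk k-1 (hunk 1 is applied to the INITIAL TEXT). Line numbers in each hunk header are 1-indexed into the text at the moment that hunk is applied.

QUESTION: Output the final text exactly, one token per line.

Hunk 1: at line 4 remove [fsnn] add [tjxw,cdju] -> 13 lines: xpznq tzdur vju hyn tjxw cdju ung ehv hcx cvb bxc ekfve igzoo
Hunk 2: at line 7 remove [hcx] add [qiav,vzluo,xxn] -> 15 lines: xpznq tzdur vju hyn tjxw cdju ung ehv qiav vzluo xxn cvb bxc ekfve igzoo
Hunk 3: at line 7 remove [qiav,vzluo,xxn] add [wdc] -> 13 lines: xpznq tzdur vju hyn tjxw cdju ung ehv wdc cvb bxc ekfve igzoo
Hunk 4: at line 1 remove [vju] add [vnkt,you,membf] -> 15 lines: xpznq tzdur vnkt you membf hyn tjxw cdju ung ehv wdc cvb bxc ekfve igzoo
Hunk 5: at line 11 remove [cvb,bxc,ekfve] add [sqiy] -> 13 lines: xpznq tzdur vnkt you membf hyn tjxw cdju ung ehv wdc sqiy igzoo
Hunk 6: at line 6 remove [tjxw,cdju,ung] add [sqg,ubu] -> 12 lines: xpznq tzdur vnkt you membf hyn sqg ubu ehv wdc sqiy igzoo
Hunk 7: at line 3 remove [membf,hyn,sqg] add [ponl] -> 10 lines: xpznq tzdur vnkt you ponl ubu ehv wdc sqiy igzoo

Answer: xpznq
tzdur
vnkt
you
ponl
ubu
ehv
wdc
sqiy
igzoo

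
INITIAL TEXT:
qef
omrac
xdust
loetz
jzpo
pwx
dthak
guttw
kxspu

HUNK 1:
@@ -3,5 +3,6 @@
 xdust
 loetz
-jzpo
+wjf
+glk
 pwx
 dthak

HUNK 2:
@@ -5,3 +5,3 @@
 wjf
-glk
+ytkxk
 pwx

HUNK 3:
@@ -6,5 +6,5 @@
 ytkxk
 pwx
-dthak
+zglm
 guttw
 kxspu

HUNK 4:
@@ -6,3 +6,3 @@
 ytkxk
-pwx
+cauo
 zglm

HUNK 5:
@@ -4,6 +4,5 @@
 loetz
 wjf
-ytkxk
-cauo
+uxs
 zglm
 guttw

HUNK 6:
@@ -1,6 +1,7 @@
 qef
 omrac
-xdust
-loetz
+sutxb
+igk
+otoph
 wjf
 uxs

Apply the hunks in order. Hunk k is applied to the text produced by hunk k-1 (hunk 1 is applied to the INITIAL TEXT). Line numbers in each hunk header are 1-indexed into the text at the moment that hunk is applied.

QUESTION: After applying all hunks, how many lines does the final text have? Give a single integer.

Hunk 1: at line 3 remove [jzpo] add [wjf,glk] -> 10 lines: qef omrac xdust loetz wjf glk pwx dthak guttw kxspu
Hunk 2: at line 5 remove [glk] add [ytkxk] -> 10 lines: qef omrac xdust loetz wjf ytkxk pwx dthak guttw kxspu
Hunk 3: at line 6 remove [dthak] add [zglm] -> 10 lines: qef omrac xdust loetz wjf ytkxk pwx zglm guttw kxspu
Hunk 4: at line 6 remove [pwx] add [cauo] -> 10 lines: qef omrac xdust loetz wjf ytkxk cauo zglm guttw kxspu
Hunk 5: at line 4 remove [ytkxk,cauo] add [uxs] -> 9 lines: qef omrac xdust loetz wjf uxs zglm guttw kxspu
Hunk 6: at line 1 remove [xdust,loetz] add [sutxb,igk,otoph] -> 10 lines: qef omrac sutxb igk otoph wjf uxs zglm guttw kxspu
Final line count: 10

Answer: 10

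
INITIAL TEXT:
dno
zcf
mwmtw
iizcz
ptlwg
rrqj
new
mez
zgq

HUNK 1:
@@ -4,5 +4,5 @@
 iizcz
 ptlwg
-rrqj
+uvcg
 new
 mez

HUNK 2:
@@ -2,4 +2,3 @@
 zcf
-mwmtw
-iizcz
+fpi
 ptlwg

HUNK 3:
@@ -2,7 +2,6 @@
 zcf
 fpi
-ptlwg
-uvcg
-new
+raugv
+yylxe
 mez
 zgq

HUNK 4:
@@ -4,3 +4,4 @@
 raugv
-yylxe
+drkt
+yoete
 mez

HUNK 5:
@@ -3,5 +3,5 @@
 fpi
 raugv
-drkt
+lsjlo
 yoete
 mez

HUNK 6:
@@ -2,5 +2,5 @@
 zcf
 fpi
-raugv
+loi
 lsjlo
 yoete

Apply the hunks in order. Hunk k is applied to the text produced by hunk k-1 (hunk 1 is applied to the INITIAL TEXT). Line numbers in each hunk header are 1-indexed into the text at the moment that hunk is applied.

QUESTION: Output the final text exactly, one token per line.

Hunk 1: at line 4 remove [rrqj] add [uvcg] -> 9 lines: dno zcf mwmtw iizcz ptlwg uvcg new mez zgq
Hunk 2: at line 2 remove [mwmtw,iizcz] add [fpi] -> 8 lines: dno zcf fpi ptlwg uvcg new mez zgq
Hunk 3: at line 2 remove [ptlwg,uvcg,new] add [raugv,yylxe] -> 7 lines: dno zcf fpi raugv yylxe mez zgq
Hunk 4: at line 4 remove [yylxe] add [drkt,yoete] -> 8 lines: dno zcf fpi raugv drkt yoete mez zgq
Hunk 5: at line 3 remove [drkt] add [lsjlo] -> 8 lines: dno zcf fpi raugv lsjlo yoete mez zgq
Hunk 6: at line 2 remove [raugv] add [loi] -> 8 lines: dno zcf fpi loi lsjlo yoete mez zgq

Answer: dno
zcf
fpi
loi
lsjlo
yoete
mez
zgq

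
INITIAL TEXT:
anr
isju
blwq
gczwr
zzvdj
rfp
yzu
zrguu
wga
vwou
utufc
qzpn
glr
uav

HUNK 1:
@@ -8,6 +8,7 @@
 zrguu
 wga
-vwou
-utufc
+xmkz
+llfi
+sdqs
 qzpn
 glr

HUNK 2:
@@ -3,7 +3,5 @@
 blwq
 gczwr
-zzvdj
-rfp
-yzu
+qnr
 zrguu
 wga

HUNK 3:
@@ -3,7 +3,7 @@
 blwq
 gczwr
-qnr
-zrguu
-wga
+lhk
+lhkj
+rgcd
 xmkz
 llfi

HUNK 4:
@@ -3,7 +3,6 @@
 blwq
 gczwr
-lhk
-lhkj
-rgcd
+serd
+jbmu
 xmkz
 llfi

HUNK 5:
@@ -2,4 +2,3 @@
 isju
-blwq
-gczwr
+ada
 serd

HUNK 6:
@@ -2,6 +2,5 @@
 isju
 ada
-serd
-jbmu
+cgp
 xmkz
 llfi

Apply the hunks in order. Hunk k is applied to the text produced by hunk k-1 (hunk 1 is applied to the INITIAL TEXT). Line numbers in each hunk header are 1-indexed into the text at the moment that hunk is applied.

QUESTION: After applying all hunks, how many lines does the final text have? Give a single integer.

Hunk 1: at line 8 remove [vwou,utufc] add [xmkz,llfi,sdqs] -> 15 lines: anr isju blwq gczwr zzvdj rfp yzu zrguu wga xmkz llfi sdqs qzpn glr uav
Hunk 2: at line 3 remove [zzvdj,rfp,yzu] add [qnr] -> 13 lines: anr isju blwq gczwr qnr zrguu wga xmkz llfi sdqs qzpn glr uav
Hunk 3: at line 3 remove [qnr,zrguu,wga] add [lhk,lhkj,rgcd] -> 13 lines: anr isju blwq gczwr lhk lhkj rgcd xmkz llfi sdqs qzpn glr uav
Hunk 4: at line 3 remove [lhk,lhkj,rgcd] add [serd,jbmu] -> 12 lines: anr isju blwq gczwr serd jbmu xmkz llfi sdqs qzpn glr uav
Hunk 5: at line 2 remove [blwq,gczwr] add [ada] -> 11 lines: anr isju ada serd jbmu xmkz llfi sdqs qzpn glr uav
Hunk 6: at line 2 remove [serd,jbmu] add [cgp] -> 10 lines: anr isju ada cgp xmkz llfi sdqs qzpn glr uav
Final line count: 10

Answer: 10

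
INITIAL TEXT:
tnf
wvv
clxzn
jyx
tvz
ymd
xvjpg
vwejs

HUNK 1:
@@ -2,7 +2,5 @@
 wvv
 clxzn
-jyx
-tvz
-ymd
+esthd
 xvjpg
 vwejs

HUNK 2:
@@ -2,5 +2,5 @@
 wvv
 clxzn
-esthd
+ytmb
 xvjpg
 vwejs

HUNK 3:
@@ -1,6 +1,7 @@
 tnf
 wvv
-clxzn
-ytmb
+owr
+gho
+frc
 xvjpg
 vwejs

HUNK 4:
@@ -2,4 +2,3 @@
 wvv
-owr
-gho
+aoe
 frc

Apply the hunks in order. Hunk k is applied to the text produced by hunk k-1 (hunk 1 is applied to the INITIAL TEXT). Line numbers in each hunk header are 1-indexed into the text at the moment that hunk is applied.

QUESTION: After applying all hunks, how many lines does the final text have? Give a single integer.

Hunk 1: at line 2 remove [jyx,tvz,ymd] add [esthd] -> 6 lines: tnf wvv clxzn esthd xvjpg vwejs
Hunk 2: at line 2 remove [esthd] add [ytmb] -> 6 lines: tnf wvv clxzn ytmb xvjpg vwejs
Hunk 3: at line 1 remove [clxzn,ytmb] add [owr,gho,frc] -> 7 lines: tnf wvv owr gho frc xvjpg vwejs
Hunk 4: at line 2 remove [owr,gho] add [aoe] -> 6 lines: tnf wvv aoe frc xvjpg vwejs
Final line count: 6

Answer: 6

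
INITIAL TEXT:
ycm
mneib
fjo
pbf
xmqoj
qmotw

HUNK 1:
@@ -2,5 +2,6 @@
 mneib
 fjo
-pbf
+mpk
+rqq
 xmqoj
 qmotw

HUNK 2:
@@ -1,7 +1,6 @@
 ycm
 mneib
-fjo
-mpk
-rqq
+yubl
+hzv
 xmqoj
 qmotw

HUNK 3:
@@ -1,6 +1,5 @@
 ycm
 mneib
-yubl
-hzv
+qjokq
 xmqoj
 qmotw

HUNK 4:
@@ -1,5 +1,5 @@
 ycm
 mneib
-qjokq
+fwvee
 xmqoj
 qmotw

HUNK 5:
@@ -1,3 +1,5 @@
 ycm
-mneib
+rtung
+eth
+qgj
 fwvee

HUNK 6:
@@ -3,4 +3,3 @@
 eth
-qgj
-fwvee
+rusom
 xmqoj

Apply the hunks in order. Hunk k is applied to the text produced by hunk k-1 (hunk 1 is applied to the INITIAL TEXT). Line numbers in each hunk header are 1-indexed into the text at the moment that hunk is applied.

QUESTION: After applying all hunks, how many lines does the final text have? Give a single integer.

Answer: 6

Derivation:
Hunk 1: at line 2 remove [pbf] add [mpk,rqq] -> 7 lines: ycm mneib fjo mpk rqq xmqoj qmotw
Hunk 2: at line 1 remove [fjo,mpk,rqq] add [yubl,hzv] -> 6 lines: ycm mneib yubl hzv xmqoj qmotw
Hunk 3: at line 1 remove [yubl,hzv] add [qjokq] -> 5 lines: ycm mneib qjokq xmqoj qmotw
Hunk 4: at line 1 remove [qjokq] add [fwvee] -> 5 lines: ycm mneib fwvee xmqoj qmotw
Hunk 5: at line 1 remove [mneib] add [rtung,eth,qgj] -> 7 lines: ycm rtung eth qgj fwvee xmqoj qmotw
Hunk 6: at line 3 remove [qgj,fwvee] add [rusom] -> 6 lines: ycm rtung eth rusom xmqoj qmotw
Final line count: 6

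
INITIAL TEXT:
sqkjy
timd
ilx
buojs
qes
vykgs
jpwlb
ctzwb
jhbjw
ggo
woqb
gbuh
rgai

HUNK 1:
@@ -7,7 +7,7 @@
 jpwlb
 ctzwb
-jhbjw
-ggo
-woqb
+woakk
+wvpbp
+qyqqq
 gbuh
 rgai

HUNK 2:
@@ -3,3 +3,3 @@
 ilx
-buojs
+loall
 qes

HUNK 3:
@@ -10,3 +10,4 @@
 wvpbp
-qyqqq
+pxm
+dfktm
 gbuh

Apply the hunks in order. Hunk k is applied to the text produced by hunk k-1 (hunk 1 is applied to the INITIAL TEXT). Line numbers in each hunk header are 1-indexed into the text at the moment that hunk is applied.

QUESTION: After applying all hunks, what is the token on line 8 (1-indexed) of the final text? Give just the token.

Hunk 1: at line 7 remove [jhbjw,ggo,woqb] add [woakk,wvpbp,qyqqq] -> 13 lines: sqkjy timd ilx buojs qes vykgs jpwlb ctzwb woakk wvpbp qyqqq gbuh rgai
Hunk 2: at line 3 remove [buojs] add [loall] -> 13 lines: sqkjy timd ilx loall qes vykgs jpwlb ctzwb woakk wvpbp qyqqq gbuh rgai
Hunk 3: at line 10 remove [qyqqq] add [pxm,dfktm] -> 14 lines: sqkjy timd ilx loall qes vykgs jpwlb ctzwb woakk wvpbp pxm dfktm gbuh rgai
Final line 8: ctzwb

Answer: ctzwb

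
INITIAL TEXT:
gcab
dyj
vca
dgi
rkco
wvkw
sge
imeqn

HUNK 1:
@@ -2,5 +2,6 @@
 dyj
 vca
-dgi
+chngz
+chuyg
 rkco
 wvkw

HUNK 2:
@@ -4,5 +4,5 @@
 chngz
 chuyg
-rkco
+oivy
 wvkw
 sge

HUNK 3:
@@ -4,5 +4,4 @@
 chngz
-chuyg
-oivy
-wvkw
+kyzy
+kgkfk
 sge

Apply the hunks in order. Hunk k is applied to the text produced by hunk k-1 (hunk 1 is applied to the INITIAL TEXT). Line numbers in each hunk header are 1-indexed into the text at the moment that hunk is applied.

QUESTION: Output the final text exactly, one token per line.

Answer: gcab
dyj
vca
chngz
kyzy
kgkfk
sge
imeqn

Derivation:
Hunk 1: at line 2 remove [dgi] add [chngz,chuyg] -> 9 lines: gcab dyj vca chngz chuyg rkco wvkw sge imeqn
Hunk 2: at line 4 remove [rkco] add [oivy] -> 9 lines: gcab dyj vca chngz chuyg oivy wvkw sge imeqn
Hunk 3: at line 4 remove [chuyg,oivy,wvkw] add [kyzy,kgkfk] -> 8 lines: gcab dyj vca chngz kyzy kgkfk sge imeqn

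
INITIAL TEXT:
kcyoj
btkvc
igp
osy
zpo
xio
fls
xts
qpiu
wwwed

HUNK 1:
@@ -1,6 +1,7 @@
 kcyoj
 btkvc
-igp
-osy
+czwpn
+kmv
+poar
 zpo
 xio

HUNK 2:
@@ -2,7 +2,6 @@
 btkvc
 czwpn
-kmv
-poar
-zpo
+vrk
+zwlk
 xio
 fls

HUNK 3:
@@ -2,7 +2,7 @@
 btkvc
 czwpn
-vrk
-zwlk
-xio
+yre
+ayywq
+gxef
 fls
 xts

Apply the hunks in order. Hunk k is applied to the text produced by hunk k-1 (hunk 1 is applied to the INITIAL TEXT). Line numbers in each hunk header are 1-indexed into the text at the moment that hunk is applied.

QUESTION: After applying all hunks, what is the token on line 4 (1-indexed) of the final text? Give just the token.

Answer: yre

Derivation:
Hunk 1: at line 1 remove [igp,osy] add [czwpn,kmv,poar] -> 11 lines: kcyoj btkvc czwpn kmv poar zpo xio fls xts qpiu wwwed
Hunk 2: at line 2 remove [kmv,poar,zpo] add [vrk,zwlk] -> 10 lines: kcyoj btkvc czwpn vrk zwlk xio fls xts qpiu wwwed
Hunk 3: at line 2 remove [vrk,zwlk,xio] add [yre,ayywq,gxef] -> 10 lines: kcyoj btkvc czwpn yre ayywq gxef fls xts qpiu wwwed
Final line 4: yre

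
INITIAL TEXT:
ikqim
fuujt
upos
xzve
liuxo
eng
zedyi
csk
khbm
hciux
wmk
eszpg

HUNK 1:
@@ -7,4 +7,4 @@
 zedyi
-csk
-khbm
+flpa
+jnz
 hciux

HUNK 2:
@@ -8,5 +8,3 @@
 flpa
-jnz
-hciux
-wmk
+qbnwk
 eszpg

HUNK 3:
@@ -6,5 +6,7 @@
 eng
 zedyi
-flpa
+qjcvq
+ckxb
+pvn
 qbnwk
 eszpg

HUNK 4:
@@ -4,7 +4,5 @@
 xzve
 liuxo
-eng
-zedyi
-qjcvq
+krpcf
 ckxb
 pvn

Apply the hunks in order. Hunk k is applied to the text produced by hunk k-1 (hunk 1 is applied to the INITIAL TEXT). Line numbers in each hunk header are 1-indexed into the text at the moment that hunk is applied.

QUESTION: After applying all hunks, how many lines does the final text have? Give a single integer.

Hunk 1: at line 7 remove [csk,khbm] add [flpa,jnz] -> 12 lines: ikqim fuujt upos xzve liuxo eng zedyi flpa jnz hciux wmk eszpg
Hunk 2: at line 8 remove [jnz,hciux,wmk] add [qbnwk] -> 10 lines: ikqim fuujt upos xzve liuxo eng zedyi flpa qbnwk eszpg
Hunk 3: at line 6 remove [flpa] add [qjcvq,ckxb,pvn] -> 12 lines: ikqim fuujt upos xzve liuxo eng zedyi qjcvq ckxb pvn qbnwk eszpg
Hunk 4: at line 4 remove [eng,zedyi,qjcvq] add [krpcf] -> 10 lines: ikqim fuujt upos xzve liuxo krpcf ckxb pvn qbnwk eszpg
Final line count: 10

Answer: 10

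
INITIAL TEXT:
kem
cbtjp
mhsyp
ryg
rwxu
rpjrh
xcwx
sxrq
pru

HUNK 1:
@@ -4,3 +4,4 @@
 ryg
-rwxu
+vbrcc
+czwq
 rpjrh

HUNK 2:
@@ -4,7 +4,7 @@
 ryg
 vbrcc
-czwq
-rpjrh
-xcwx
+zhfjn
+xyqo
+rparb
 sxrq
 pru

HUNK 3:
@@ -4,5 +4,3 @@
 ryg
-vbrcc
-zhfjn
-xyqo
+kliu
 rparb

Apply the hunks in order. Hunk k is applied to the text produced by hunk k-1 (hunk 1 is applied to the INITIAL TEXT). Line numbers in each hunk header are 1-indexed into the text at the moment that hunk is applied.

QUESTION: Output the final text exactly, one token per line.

Answer: kem
cbtjp
mhsyp
ryg
kliu
rparb
sxrq
pru

Derivation:
Hunk 1: at line 4 remove [rwxu] add [vbrcc,czwq] -> 10 lines: kem cbtjp mhsyp ryg vbrcc czwq rpjrh xcwx sxrq pru
Hunk 2: at line 4 remove [czwq,rpjrh,xcwx] add [zhfjn,xyqo,rparb] -> 10 lines: kem cbtjp mhsyp ryg vbrcc zhfjn xyqo rparb sxrq pru
Hunk 3: at line 4 remove [vbrcc,zhfjn,xyqo] add [kliu] -> 8 lines: kem cbtjp mhsyp ryg kliu rparb sxrq pru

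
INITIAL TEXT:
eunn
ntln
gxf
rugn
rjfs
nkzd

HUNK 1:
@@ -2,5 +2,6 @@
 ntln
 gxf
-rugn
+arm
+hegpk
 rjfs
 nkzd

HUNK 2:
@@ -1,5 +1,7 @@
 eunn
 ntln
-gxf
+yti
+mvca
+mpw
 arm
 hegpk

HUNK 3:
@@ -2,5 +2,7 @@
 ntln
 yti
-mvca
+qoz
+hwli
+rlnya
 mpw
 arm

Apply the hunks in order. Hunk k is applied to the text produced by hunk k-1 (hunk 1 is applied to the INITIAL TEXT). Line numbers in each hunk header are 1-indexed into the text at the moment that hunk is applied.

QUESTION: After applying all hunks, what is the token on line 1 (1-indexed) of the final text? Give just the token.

Answer: eunn

Derivation:
Hunk 1: at line 2 remove [rugn] add [arm,hegpk] -> 7 lines: eunn ntln gxf arm hegpk rjfs nkzd
Hunk 2: at line 1 remove [gxf] add [yti,mvca,mpw] -> 9 lines: eunn ntln yti mvca mpw arm hegpk rjfs nkzd
Hunk 3: at line 2 remove [mvca] add [qoz,hwli,rlnya] -> 11 lines: eunn ntln yti qoz hwli rlnya mpw arm hegpk rjfs nkzd
Final line 1: eunn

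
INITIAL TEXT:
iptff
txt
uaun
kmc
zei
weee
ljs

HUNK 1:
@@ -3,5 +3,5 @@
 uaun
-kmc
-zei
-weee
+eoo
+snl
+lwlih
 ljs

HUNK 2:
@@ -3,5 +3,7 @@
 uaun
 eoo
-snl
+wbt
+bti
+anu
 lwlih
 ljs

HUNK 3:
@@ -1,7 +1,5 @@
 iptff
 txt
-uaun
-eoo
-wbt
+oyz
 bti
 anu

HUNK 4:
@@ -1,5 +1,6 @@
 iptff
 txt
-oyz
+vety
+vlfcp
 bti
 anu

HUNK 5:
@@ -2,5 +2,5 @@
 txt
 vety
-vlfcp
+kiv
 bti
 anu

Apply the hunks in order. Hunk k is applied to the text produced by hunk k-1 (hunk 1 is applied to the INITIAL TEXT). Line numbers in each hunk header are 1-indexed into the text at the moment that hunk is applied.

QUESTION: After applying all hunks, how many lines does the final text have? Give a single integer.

Answer: 8

Derivation:
Hunk 1: at line 3 remove [kmc,zei,weee] add [eoo,snl,lwlih] -> 7 lines: iptff txt uaun eoo snl lwlih ljs
Hunk 2: at line 3 remove [snl] add [wbt,bti,anu] -> 9 lines: iptff txt uaun eoo wbt bti anu lwlih ljs
Hunk 3: at line 1 remove [uaun,eoo,wbt] add [oyz] -> 7 lines: iptff txt oyz bti anu lwlih ljs
Hunk 4: at line 1 remove [oyz] add [vety,vlfcp] -> 8 lines: iptff txt vety vlfcp bti anu lwlih ljs
Hunk 5: at line 2 remove [vlfcp] add [kiv] -> 8 lines: iptff txt vety kiv bti anu lwlih ljs
Final line count: 8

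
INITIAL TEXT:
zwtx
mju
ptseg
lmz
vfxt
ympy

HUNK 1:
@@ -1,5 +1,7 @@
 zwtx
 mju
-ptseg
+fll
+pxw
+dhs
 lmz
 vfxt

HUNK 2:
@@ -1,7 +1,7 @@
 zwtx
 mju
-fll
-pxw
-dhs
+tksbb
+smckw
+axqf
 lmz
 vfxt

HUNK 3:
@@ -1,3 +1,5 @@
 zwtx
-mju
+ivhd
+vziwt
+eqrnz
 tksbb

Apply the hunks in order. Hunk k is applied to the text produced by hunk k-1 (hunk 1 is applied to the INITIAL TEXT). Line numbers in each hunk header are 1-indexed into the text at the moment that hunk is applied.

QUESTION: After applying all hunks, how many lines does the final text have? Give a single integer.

Hunk 1: at line 1 remove [ptseg] add [fll,pxw,dhs] -> 8 lines: zwtx mju fll pxw dhs lmz vfxt ympy
Hunk 2: at line 1 remove [fll,pxw,dhs] add [tksbb,smckw,axqf] -> 8 lines: zwtx mju tksbb smckw axqf lmz vfxt ympy
Hunk 3: at line 1 remove [mju] add [ivhd,vziwt,eqrnz] -> 10 lines: zwtx ivhd vziwt eqrnz tksbb smckw axqf lmz vfxt ympy
Final line count: 10

Answer: 10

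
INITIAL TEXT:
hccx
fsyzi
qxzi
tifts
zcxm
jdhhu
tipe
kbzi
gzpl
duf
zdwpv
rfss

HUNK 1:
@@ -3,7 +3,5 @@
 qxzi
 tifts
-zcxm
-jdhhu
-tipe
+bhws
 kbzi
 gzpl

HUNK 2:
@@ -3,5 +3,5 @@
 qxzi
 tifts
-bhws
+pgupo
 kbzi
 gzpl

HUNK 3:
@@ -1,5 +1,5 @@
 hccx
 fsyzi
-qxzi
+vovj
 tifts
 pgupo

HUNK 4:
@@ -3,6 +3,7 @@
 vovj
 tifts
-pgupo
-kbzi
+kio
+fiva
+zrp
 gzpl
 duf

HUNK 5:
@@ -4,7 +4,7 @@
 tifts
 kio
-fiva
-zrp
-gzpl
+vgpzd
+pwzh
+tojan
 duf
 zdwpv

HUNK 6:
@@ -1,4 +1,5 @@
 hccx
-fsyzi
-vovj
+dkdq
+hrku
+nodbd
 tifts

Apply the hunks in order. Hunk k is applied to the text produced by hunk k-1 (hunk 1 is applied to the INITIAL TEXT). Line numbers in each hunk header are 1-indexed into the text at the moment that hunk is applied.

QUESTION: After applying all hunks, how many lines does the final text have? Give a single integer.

Hunk 1: at line 3 remove [zcxm,jdhhu,tipe] add [bhws] -> 10 lines: hccx fsyzi qxzi tifts bhws kbzi gzpl duf zdwpv rfss
Hunk 2: at line 3 remove [bhws] add [pgupo] -> 10 lines: hccx fsyzi qxzi tifts pgupo kbzi gzpl duf zdwpv rfss
Hunk 3: at line 1 remove [qxzi] add [vovj] -> 10 lines: hccx fsyzi vovj tifts pgupo kbzi gzpl duf zdwpv rfss
Hunk 4: at line 3 remove [pgupo,kbzi] add [kio,fiva,zrp] -> 11 lines: hccx fsyzi vovj tifts kio fiva zrp gzpl duf zdwpv rfss
Hunk 5: at line 4 remove [fiva,zrp,gzpl] add [vgpzd,pwzh,tojan] -> 11 lines: hccx fsyzi vovj tifts kio vgpzd pwzh tojan duf zdwpv rfss
Hunk 6: at line 1 remove [fsyzi,vovj] add [dkdq,hrku,nodbd] -> 12 lines: hccx dkdq hrku nodbd tifts kio vgpzd pwzh tojan duf zdwpv rfss
Final line count: 12

Answer: 12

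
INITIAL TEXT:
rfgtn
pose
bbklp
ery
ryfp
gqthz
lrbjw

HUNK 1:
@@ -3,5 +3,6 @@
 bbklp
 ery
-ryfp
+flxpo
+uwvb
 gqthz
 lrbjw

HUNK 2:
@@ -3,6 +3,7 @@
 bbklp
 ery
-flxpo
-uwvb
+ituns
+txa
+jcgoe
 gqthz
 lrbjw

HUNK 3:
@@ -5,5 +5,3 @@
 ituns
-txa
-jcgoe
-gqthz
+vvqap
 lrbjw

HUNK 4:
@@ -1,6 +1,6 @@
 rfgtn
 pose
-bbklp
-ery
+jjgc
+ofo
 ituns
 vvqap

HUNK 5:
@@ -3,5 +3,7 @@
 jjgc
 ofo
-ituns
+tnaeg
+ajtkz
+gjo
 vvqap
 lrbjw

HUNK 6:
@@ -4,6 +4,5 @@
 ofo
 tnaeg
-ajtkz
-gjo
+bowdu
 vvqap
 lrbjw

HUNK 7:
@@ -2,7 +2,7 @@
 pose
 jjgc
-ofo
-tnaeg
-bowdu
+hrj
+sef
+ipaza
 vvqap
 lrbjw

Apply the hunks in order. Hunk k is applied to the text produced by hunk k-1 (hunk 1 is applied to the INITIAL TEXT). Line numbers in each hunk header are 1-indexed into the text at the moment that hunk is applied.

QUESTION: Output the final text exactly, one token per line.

Answer: rfgtn
pose
jjgc
hrj
sef
ipaza
vvqap
lrbjw

Derivation:
Hunk 1: at line 3 remove [ryfp] add [flxpo,uwvb] -> 8 lines: rfgtn pose bbklp ery flxpo uwvb gqthz lrbjw
Hunk 2: at line 3 remove [flxpo,uwvb] add [ituns,txa,jcgoe] -> 9 lines: rfgtn pose bbklp ery ituns txa jcgoe gqthz lrbjw
Hunk 3: at line 5 remove [txa,jcgoe,gqthz] add [vvqap] -> 7 lines: rfgtn pose bbklp ery ituns vvqap lrbjw
Hunk 4: at line 1 remove [bbklp,ery] add [jjgc,ofo] -> 7 lines: rfgtn pose jjgc ofo ituns vvqap lrbjw
Hunk 5: at line 3 remove [ituns] add [tnaeg,ajtkz,gjo] -> 9 lines: rfgtn pose jjgc ofo tnaeg ajtkz gjo vvqap lrbjw
Hunk 6: at line 4 remove [ajtkz,gjo] add [bowdu] -> 8 lines: rfgtn pose jjgc ofo tnaeg bowdu vvqap lrbjw
Hunk 7: at line 2 remove [ofo,tnaeg,bowdu] add [hrj,sef,ipaza] -> 8 lines: rfgtn pose jjgc hrj sef ipaza vvqap lrbjw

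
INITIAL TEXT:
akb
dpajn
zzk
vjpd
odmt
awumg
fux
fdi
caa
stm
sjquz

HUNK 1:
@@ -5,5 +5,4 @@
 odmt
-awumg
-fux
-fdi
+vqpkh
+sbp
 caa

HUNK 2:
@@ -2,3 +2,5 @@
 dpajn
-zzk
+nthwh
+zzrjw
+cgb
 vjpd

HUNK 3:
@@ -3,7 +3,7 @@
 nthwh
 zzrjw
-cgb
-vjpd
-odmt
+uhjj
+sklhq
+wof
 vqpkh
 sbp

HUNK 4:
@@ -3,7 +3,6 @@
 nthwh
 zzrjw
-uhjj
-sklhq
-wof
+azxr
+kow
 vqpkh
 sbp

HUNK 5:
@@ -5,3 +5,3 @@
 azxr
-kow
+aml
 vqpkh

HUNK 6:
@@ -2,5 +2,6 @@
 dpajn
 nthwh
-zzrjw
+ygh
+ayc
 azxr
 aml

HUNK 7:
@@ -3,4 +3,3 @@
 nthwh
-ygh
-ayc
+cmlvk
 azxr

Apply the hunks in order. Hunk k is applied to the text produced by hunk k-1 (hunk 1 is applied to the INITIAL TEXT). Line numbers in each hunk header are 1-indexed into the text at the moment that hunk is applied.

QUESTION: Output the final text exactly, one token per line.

Hunk 1: at line 5 remove [awumg,fux,fdi] add [vqpkh,sbp] -> 10 lines: akb dpajn zzk vjpd odmt vqpkh sbp caa stm sjquz
Hunk 2: at line 2 remove [zzk] add [nthwh,zzrjw,cgb] -> 12 lines: akb dpajn nthwh zzrjw cgb vjpd odmt vqpkh sbp caa stm sjquz
Hunk 3: at line 3 remove [cgb,vjpd,odmt] add [uhjj,sklhq,wof] -> 12 lines: akb dpajn nthwh zzrjw uhjj sklhq wof vqpkh sbp caa stm sjquz
Hunk 4: at line 3 remove [uhjj,sklhq,wof] add [azxr,kow] -> 11 lines: akb dpajn nthwh zzrjw azxr kow vqpkh sbp caa stm sjquz
Hunk 5: at line 5 remove [kow] add [aml] -> 11 lines: akb dpajn nthwh zzrjw azxr aml vqpkh sbp caa stm sjquz
Hunk 6: at line 2 remove [zzrjw] add [ygh,ayc] -> 12 lines: akb dpajn nthwh ygh ayc azxr aml vqpkh sbp caa stm sjquz
Hunk 7: at line 3 remove [ygh,ayc] add [cmlvk] -> 11 lines: akb dpajn nthwh cmlvk azxr aml vqpkh sbp caa stm sjquz

Answer: akb
dpajn
nthwh
cmlvk
azxr
aml
vqpkh
sbp
caa
stm
sjquz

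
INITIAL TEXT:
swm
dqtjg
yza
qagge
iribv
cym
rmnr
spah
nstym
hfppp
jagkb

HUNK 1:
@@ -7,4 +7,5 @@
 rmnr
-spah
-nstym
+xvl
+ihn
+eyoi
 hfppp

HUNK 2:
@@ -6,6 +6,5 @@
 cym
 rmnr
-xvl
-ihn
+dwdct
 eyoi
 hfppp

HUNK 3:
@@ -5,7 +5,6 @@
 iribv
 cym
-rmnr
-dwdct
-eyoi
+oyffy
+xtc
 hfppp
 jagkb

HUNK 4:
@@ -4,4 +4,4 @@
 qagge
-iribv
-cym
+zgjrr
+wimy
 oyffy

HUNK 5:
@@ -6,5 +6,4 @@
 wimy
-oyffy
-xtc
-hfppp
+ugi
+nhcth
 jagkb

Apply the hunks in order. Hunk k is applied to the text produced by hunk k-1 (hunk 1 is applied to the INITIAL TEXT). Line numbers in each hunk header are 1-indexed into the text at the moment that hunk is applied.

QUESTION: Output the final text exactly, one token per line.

Hunk 1: at line 7 remove [spah,nstym] add [xvl,ihn,eyoi] -> 12 lines: swm dqtjg yza qagge iribv cym rmnr xvl ihn eyoi hfppp jagkb
Hunk 2: at line 6 remove [xvl,ihn] add [dwdct] -> 11 lines: swm dqtjg yza qagge iribv cym rmnr dwdct eyoi hfppp jagkb
Hunk 3: at line 5 remove [rmnr,dwdct,eyoi] add [oyffy,xtc] -> 10 lines: swm dqtjg yza qagge iribv cym oyffy xtc hfppp jagkb
Hunk 4: at line 4 remove [iribv,cym] add [zgjrr,wimy] -> 10 lines: swm dqtjg yza qagge zgjrr wimy oyffy xtc hfppp jagkb
Hunk 5: at line 6 remove [oyffy,xtc,hfppp] add [ugi,nhcth] -> 9 lines: swm dqtjg yza qagge zgjrr wimy ugi nhcth jagkb

Answer: swm
dqtjg
yza
qagge
zgjrr
wimy
ugi
nhcth
jagkb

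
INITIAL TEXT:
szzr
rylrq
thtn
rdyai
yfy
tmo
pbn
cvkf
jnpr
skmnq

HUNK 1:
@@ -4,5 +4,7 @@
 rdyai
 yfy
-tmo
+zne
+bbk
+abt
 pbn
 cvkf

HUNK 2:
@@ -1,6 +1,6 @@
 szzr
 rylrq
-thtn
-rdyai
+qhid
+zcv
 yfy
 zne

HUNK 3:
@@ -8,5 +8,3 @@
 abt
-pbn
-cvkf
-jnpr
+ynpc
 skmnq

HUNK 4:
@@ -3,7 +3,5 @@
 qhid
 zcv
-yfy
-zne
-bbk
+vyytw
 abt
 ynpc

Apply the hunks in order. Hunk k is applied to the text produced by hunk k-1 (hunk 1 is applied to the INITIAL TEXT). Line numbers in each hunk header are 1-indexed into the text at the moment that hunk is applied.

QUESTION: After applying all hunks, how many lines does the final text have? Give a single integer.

Answer: 8

Derivation:
Hunk 1: at line 4 remove [tmo] add [zne,bbk,abt] -> 12 lines: szzr rylrq thtn rdyai yfy zne bbk abt pbn cvkf jnpr skmnq
Hunk 2: at line 1 remove [thtn,rdyai] add [qhid,zcv] -> 12 lines: szzr rylrq qhid zcv yfy zne bbk abt pbn cvkf jnpr skmnq
Hunk 3: at line 8 remove [pbn,cvkf,jnpr] add [ynpc] -> 10 lines: szzr rylrq qhid zcv yfy zne bbk abt ynpc skmnq
Hunk 4: at line 3 remove [yfy,zne,bbk] add [vyytw] -> 8 lines: szzr rylrq qhid zcv vyytw abt ynpc skmnq
Final line count: 8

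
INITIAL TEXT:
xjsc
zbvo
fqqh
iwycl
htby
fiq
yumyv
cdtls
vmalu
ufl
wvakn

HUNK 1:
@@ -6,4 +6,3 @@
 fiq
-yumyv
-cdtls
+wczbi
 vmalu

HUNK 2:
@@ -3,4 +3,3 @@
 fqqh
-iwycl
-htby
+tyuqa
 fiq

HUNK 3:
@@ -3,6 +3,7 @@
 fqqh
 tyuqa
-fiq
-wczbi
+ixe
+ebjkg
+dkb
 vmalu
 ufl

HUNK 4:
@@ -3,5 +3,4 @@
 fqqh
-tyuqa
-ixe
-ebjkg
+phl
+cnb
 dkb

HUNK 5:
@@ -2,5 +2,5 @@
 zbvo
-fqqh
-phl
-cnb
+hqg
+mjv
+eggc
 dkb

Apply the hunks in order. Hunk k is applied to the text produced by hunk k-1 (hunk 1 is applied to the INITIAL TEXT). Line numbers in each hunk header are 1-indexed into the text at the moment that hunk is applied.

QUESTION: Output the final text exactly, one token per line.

Answer: xjsc
zbvo
hqg
mjv
eggc
dkb
vmalu
ufl
wvakn

Derivation:
Hunk 1: at line 6 remove [yumyv,cdtls] add [wczbi] -> 10 lines: xjsc zbvo fqqh iwycl htby fiq wczbi vmalu ufl wvakn
Hunk 2: at line 3 remove [iwycl,htby] add [tyuqa] -> 9 lines: xjsc zbvo fqqh tyuqa fiq wczbi vmalu ufl wvakn
Hunk 3: at line 3 remove [fiq,wczbi] add [ixe,ebjkg,dkb] -> 10 lines: xjsc zbvo fqqh tyuqa ixe ebjkg dkb vmalu ufl wvakn
Hunk 4: at line 3 remove [tyuqa,ixe,ebjkg] add [phl,cnb] -> 9 lines: xjsc zbvo fqqh phl cnb dkb vmalu ufl wvakn
Hunk 5: at line 2 remove [fqqh,phl,cnb] add [hqg,mjv,eggc] -> 9 lines: xjsc zbvo hqg mjv eggc dkb vmalu ufl wvakn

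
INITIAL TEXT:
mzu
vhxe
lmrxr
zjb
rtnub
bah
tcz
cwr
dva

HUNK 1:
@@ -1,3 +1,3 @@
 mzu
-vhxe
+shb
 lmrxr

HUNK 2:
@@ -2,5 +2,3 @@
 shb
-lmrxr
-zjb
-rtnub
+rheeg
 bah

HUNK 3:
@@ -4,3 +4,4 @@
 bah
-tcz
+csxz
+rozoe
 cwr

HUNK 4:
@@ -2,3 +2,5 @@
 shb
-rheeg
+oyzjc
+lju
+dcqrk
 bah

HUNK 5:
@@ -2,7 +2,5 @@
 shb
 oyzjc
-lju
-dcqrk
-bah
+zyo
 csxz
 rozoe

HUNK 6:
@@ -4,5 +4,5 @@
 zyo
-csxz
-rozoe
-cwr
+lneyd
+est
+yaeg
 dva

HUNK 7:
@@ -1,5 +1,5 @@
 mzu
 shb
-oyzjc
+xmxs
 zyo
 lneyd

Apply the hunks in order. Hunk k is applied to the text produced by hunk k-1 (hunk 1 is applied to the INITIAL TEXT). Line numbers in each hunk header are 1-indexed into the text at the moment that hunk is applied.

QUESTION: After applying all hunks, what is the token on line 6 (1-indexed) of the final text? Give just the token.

Answer: est

Derivation:
Hunk 1: at line 1 remove [vhxe] add [shb] -> 9 lines: mzu shb lmrxr zjb rtnub bah tcz cwr dva
Hunk 2: at line 2 remove [lmrxr,zjb,rtnub] add [rheeg] -> 7 lines: mzu shb rheeg bah tcz cwr dva
Hunk 3: at line 4 remove [tcz] add [csxz,rozoe] -> 8 lines: mzu shb rheeg bah csxz rozoe cwr dva
Hunk 4: at line 2 remove [rheeg] add [oyzjc,lju,dcqrk] -> 10 lines: mzu shb oyzjc lju dcqrk bah csxz rozoe cwr dva
Hunk 5: at line 2 remove [lju,dcqrk,bah] add [zyo] -> 8 lines: mzu shb oyzjc zyo csxz rozoe cwr dva
Hunk 6: at line 4 remove [csxz,rozoe,cwr] add [lneyd,est,yaeg] -> 8 lines: mzu shb oyzjc zyo lneyd est yaeg dva
Hunk 7: at line 1 remove [oyzjc] add [xmxs] -> 8 lines: mzu shb xmxs zyo lneyd est yaeg dva
Final line 6: est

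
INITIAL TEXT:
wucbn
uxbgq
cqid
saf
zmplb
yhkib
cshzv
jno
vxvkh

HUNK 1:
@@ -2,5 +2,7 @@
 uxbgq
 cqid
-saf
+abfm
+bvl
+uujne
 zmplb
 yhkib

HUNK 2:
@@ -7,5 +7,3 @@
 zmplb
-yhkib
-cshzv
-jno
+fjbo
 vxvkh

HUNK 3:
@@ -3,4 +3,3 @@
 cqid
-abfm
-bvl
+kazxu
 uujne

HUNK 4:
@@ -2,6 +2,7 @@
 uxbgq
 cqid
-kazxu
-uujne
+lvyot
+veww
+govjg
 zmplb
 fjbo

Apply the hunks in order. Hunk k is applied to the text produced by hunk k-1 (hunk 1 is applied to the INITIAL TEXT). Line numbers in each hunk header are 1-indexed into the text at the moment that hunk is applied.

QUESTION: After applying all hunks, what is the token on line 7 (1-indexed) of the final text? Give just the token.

Hunk 1: at line 2 remove [saf] add [abfm,bvl,uujne] -> 11 lines: wucbn uxbgq cqid abfm bvl uujne zmplb yhkib cshzv jno vxvkh
Hunk 2: at line 7 remove [yhkib,cshzv,jno] add [fjbo] -> 9 lines: wucbn uxbgq cqid abfm bvl uujne zmplb fjbo vxvkh
Hunk 3: at line 3 remove [abfm,bvl] add [kazxu] -> 8 lines: wucbn uxbgq cqid kazxu uujne zmplb fjbo vxvkh
Hunk 4: at line 2 remove [kazxu,uujne] add [lvyot,veww,govjg] -> 9 lines: wucbn uxbgq cqid lvyot veww govjg zmplb fjbo vxvkh
Final line 7: zmplb

Answer: zmplb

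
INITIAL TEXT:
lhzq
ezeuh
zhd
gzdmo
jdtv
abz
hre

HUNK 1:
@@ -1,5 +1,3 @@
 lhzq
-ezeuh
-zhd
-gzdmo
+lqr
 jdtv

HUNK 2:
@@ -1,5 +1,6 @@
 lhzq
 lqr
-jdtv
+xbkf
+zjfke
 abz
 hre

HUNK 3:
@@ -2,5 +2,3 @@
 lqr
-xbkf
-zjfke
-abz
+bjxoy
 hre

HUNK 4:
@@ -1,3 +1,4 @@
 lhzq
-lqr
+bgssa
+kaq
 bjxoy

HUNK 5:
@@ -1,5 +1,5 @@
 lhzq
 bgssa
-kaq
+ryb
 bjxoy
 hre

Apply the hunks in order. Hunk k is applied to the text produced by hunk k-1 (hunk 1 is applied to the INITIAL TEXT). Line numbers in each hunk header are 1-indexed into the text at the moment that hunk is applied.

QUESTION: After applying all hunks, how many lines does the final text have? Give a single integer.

Answer: 5

Derivation:
Hunk 1: at line 1 remove [ezeuh,zhd,gzdmo] add [lqr] -> 5 lines: lhzq lqr jdtv abz hre
Hunk 2: at line 1 remove [jdtv] add [xbkf,zjfke] -> 6 lines: lhzq lqr xbkf zjfke abz hre
Hunk 3: at line 2 remove [xbkf,zjfke,abz] add [bjxoy] -> 4 lines: lhzq lqr bjxoy hre
Hunk 4: at line 1 remove [lqr] add [bgssa,kaq] -> 5 lines: lhzq bgssa kaq bjxoy hre
Hunk 5: at line 1 remove [kaq] add [ryb] -> 5 lines: lhzq bgssa ryb bjxoy hre
Final line count: 5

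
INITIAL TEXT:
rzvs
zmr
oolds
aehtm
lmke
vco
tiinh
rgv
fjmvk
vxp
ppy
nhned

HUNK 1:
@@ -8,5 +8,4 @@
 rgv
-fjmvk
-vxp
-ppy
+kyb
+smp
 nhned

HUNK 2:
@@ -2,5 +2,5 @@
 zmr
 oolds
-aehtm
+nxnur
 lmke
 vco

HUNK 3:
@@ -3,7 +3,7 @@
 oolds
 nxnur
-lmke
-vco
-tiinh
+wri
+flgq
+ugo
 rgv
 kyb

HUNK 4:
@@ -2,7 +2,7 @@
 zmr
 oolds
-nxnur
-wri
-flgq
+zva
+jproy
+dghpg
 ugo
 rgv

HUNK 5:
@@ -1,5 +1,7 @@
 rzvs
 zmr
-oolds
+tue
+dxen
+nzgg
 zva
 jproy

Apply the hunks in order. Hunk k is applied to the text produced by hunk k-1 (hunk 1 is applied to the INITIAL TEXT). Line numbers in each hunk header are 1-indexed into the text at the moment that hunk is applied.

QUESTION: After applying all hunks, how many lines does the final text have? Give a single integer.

Hunk 1: at line 8 remove [fjmvk,vxp,ppy] add [kyb,smp] -> 11 lines: rzvs zmr oolds aehtm lmke vco tiinh rgv kyb smp nhned
Hunk 2: at line 2 remove [aehtm] add [nxnur] -> 11 lines: rzvs zmr oolds nxnur lmke vco tiinh rgv kyb smp nhned
Hunk 3: at line 3 remove [lmke,vco,tiinh] add [wri,flgq,ugo] -> 11 lines: rzvs zmr oolds nxnur wri flgq ugo rgv kyb smp nhned
Hunk 4: at line 2 remove [nxnur,wri,flgq] add [zva,jproy,dghpg] -> 11 lines: rzvs zmr oolds zva jproy dghpg ugo rgv kyb smp nhned
Hunk 5: at line 1 remove [oolds] add [tue,dxen,nzgg] -> 13 lines: rzvs zmr tue dxen nzgg zva jproy dghpg ugo rgv kyb smp nhned
Final line count: 13

Answer: 13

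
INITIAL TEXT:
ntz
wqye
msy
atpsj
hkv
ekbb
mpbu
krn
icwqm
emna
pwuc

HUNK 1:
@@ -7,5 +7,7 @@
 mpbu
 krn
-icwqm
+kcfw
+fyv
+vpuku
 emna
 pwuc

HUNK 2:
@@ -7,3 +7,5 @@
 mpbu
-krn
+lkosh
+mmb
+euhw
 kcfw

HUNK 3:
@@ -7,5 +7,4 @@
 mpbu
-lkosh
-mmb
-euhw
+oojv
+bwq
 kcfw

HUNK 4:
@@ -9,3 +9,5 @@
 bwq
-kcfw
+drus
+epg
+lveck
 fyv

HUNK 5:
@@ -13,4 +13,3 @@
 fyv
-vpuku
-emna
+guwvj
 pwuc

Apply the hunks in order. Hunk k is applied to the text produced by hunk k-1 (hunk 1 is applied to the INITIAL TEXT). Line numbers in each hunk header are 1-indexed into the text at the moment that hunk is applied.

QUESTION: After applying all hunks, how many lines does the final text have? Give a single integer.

Answer: 15

Derivation:
Hunk 1: at line 7 remove [icwqm] add [kcfw,fyv,vpuku] -> 13 lines: ntz wqye msy atpsj hkv ekbb mpbu krn kcfw fyv vpuku emna pwuc
Hunk 2: at line 7 remove [krn] add [lkosh,mmb,euhw] -> 15 lines: ntz wqye msy atpsj hkv ekbb mpbu lkosh mmb euhw kcfw fyv vpuku emna pwuc
Hunk 3: at line 7 remove [lkosh,mmb,euhw] add [oojv,bwq] -> 14 lines: ntz wqye msy atpsj hkv ekbb mpbu oojv bwq kcfw fyv vpuku emna pwuc
Hunk 4: at line 9 remove [kcfw] add [drus,epg,lveck] -> 16 lines: ntz wqye msy atpsj hkv ekbb mpbu oojv bwq drus epg lveck fyv vpuku emna pwuc
Hunk 5: at line 13 remove [vpuku,emna] add [guwvj] -> 15 lines: ntz wqye msy atpsj hkv ekbb mpbu oojv bwq drus epg lveck fyv guwvj pwuc
Final line count: 15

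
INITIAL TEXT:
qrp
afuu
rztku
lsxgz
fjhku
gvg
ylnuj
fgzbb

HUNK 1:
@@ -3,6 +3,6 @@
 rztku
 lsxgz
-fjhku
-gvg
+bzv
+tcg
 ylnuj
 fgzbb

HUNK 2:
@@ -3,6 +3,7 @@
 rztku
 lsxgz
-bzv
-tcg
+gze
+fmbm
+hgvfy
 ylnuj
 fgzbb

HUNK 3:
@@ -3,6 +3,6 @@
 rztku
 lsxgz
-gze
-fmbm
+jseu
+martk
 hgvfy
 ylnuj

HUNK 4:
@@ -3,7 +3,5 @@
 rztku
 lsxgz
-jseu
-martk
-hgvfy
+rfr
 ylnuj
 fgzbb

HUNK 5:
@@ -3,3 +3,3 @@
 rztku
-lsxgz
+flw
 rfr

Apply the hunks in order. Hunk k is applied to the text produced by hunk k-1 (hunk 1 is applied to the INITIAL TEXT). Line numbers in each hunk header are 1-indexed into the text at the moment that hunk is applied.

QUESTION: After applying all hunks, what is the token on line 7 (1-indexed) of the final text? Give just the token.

Answer: fgzbb

Derivation:
Hunk 1: at line 3 remove [fjhku,gvg] add [bzv,tcg] -> 8 lines: qrp afuu rztku lsxgz bzv tcg ylnuj fgzbb
Hunk 2: at line 3 remove [bzv,tcg] add [gze,fmbm,hgvfy] -> 9 lines: qrp afuu rztku lsxgz gze fmbm hgvfy ylnuj fgzbb
Hunk 3: at line 3 remove [gze,fmbm] add [jseu,martk] -> 9 lines: qrp afuu rztku lsxgz jseu martk hgvfy ylnuj fgzbb
Hunk 4: at line 3 remove [jseu,martk,hgvfy] add [rfr] -> 7 lines: qrp afuu rztku lsxgz rfr ylnuj fgzbb
Hunk 5: at line 3 remove [lsxgz] add [flw] -> 7 lines: qrp afuu rztku flw rfr ylnuj fgzbb
Final line 7: fgzbb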